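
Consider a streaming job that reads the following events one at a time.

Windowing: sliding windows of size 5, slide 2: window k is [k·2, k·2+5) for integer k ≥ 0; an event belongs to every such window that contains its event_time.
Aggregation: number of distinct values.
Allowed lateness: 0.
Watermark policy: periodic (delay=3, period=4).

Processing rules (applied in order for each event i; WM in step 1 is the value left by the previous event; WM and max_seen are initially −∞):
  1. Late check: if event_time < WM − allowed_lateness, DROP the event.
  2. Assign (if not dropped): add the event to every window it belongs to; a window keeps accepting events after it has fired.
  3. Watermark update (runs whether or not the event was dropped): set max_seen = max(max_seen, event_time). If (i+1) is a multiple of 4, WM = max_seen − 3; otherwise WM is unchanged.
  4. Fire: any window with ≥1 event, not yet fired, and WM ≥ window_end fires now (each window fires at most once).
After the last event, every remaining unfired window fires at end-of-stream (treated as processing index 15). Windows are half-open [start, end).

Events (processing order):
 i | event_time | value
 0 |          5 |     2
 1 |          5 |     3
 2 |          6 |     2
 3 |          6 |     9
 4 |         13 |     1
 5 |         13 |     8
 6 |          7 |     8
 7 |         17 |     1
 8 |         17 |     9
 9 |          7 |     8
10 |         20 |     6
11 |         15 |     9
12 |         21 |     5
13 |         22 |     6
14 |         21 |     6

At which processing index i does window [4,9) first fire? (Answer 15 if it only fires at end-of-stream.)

7

i=0 t=5 v=2: → [4,9),[2,7); WM=−∞
i=1 t=5 v=3: → [4,9),[2,7); WM=−∞
i=2 t=6 v=2: → [6,11),[4,9),[2,7); WM=−∞
i=3 t=6 v=9: → [6,11),[4,9),[2,7); WM=3
i=4 t=13 v=1: → [12,17),[10,15); WM=3
i=5 t=13 v=8: → [12,17),[10,15); WM=3
i=6 t=7 v=8: → [6,11),[4,9); WM=3
i=7 t=17 v=1: → [16,21),[14,19); WM=14; [2,7) fires=3 [4,9) fires=4 [6,11) fires=3
i=8 t=17 v=9: → [16,21),[14,19); WM=14
i=9 t=7 v=8: DROP (t<14-0); WM=14
i=10 t=20 v=6: → [20,25),[18,23),[16,21); WM=14
i=11 t=15 v=9: → [14,19),[12,17); WM=17; [10,15) fires=2 [12,17) fires=3
i=12 t=21 v=5: → [20,25),[18,23); WM=17
i=13 t=22 v=6: → [22,27),[20,25),[18,23); WM=17
i=14 t=21 v=6: → [20,25),[18,23); WM=17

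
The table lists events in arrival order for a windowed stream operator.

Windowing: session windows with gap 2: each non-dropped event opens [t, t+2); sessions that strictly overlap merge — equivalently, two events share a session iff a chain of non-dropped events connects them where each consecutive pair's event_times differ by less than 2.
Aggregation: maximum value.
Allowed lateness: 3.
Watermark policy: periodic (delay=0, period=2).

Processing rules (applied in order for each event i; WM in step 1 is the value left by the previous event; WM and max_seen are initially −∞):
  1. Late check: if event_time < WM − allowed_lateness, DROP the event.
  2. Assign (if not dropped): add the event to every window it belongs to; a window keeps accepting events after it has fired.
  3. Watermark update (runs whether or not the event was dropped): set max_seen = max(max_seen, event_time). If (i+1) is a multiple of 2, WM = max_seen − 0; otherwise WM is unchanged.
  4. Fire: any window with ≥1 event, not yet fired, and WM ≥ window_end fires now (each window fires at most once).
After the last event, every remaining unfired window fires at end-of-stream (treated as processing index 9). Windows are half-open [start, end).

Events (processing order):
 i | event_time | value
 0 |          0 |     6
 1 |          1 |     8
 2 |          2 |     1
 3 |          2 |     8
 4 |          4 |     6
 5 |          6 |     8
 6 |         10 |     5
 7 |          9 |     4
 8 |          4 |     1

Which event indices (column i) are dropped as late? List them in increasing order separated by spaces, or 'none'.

8

i=0 t=0 v=6: → [0,2); WM=−∞
i=1 t=1 v=8: → [0,3); WM=1
i=2 t=2 v=1: → [0,4); WM=1
i=3 t=2 v=8: → [0,4); WM=2
i=4 t=4 v=6: → [4,6); WM=2
i=5 t=6 v=8: → [6,8); WM=6
i=6 t=10 v=5: → [10,12); WM=6
i=7 t=9 v=4: → [9,12); WM=10
i=8 t=4 v=1: DROP (t<10-3); WM=10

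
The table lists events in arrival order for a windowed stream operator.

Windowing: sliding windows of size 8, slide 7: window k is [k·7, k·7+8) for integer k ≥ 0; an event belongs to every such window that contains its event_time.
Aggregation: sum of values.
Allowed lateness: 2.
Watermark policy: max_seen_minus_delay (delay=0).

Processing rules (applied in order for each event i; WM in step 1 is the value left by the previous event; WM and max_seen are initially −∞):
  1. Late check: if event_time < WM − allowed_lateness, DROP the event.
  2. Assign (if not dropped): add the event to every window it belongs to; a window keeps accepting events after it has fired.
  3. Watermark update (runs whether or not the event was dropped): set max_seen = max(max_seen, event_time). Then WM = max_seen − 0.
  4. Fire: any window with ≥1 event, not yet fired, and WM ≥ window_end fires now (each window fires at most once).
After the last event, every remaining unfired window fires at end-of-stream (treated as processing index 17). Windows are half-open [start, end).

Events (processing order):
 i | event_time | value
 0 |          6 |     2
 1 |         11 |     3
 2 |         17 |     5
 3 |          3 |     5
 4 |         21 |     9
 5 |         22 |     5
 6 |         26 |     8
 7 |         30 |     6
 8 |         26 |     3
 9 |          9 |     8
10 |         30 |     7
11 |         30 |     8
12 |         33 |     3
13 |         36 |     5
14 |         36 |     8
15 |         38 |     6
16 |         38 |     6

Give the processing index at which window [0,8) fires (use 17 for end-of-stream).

1

i=0 t=6 v=2: → [0,8); WM=6
i=1 t=11 v=3: → [7,15); WM=11; [0,8) fires=2
i=2 t=17 v=5: → [14,22); WM=17; [7,15) fires=3
i=3 t=3 v=5: DROP (t<17-2); WM=17
i=4 t=21 v=9: → [21,29),[14,22); WM=21
i=5 t=22 v=5: → [21,29); WM=22; [14,22) fires=14
i=6 t=26 v=8: → [21,29); WM=26
i=7 t=30 v=6: → [28,36); WM=30; [21,29) fires=22
i=8 t=26 v=3: DROP (t<30-2); WM=30
i=9 t=9 v=8: DROP (t<30-2); WM=30
i=10 t=30 v=7: → [28,36); WM=30
i=11 t=30 v=8: → [28,36); WM=30
i=12 t=33 v=3: → [28,36); WM=33
i=13 t=36 v=5: → [35,43); WM=36; [28,36) fires=24
i=14 t=36 v=8: → [35,43); WM=36
i=15 t=38 v=6: → [35,43); WM=38
i=16 t=38 v=6: → [35,43); WM=38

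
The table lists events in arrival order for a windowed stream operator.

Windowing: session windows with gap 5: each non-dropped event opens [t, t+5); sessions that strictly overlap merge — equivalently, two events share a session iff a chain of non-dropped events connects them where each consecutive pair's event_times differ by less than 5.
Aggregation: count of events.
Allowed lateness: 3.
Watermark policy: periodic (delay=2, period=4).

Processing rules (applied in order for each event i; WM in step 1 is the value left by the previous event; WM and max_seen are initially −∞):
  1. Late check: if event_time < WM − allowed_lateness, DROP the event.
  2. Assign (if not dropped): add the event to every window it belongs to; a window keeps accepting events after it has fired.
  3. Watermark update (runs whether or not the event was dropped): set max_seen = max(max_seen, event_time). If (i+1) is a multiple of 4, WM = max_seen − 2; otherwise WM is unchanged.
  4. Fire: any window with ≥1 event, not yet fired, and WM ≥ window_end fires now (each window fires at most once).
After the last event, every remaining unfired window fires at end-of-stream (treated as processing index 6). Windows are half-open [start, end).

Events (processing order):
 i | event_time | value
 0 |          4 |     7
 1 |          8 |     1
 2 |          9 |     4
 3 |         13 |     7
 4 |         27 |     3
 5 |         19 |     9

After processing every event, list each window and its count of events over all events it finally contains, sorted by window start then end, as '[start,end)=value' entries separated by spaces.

i=0 t=4 v=7: → [4,9); WM=−∞
i=1 t=8 v=1: → [4,13); WM=−∞
i=2 t=9 v=4: → [4,14); WM=−∞
i=3 t=13 v=7: → [4,18); WM=11
i=4 t=27 v=3: → [27,32); WM=11
i=5 t=19 v=9: → [19,24); WM=11

[4,18)=4 [19,24)=1 [27,32)=1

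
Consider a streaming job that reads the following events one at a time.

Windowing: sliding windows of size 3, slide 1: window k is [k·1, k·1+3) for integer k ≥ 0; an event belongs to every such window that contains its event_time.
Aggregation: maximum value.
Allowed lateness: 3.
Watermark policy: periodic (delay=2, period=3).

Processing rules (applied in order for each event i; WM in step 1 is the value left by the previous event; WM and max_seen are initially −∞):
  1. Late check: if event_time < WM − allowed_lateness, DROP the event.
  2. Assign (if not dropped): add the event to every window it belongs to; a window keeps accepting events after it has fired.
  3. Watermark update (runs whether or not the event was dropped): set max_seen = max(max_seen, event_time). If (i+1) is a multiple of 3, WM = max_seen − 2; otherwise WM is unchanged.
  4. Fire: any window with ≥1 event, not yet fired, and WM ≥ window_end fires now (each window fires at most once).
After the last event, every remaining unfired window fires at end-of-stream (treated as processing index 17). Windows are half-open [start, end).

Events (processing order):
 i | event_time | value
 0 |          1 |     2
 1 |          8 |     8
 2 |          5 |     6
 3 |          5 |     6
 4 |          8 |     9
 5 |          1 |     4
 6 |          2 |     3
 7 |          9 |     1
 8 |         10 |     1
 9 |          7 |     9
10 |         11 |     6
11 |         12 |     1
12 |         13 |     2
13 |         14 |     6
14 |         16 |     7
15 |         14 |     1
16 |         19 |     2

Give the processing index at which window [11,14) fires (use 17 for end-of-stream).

i=0 t=1 v=2: → [1,4),[0,3); WM=−∞
i=1 t=8 v=8: → [8,11),[7,10),[6,9); WM=−∞
i=2 t=5 v=6: → [5,8),[4,7),[3,6); WM=6; [0,3) fires=2 [1,4) fires=2 [3,6) fires=6
i=3 t=5 v=6: → [5,8),[4,7),[3,6); WM=6
i=4 t=8 v=9: → [8,11),[7,10),[6,9); WM=6
i=5 t=1 v=4: DROP (t<6-3); WM=6
i=6 t=2 v=3: DROP (t<6-3); WM=6
i=7 t=9 v=1: → [9,12),[8,11),[7,10); WM=6
i=8 t=10 v=1: → [10,13),[9,12),[8,11); WM=8; [4,7) fires=6 [5,8) fires=6
i=9 t=7 v=9: → [7,10),[6,9),[5,8); WM=8
i=10 t=11 v=6: → [11,14),[10,13),[9,12); WM=8
i=11 t=12 v=1: → [12,15),[11,14),[10,13); WM=10; [6,9) fires=9 [7,10) fires=9
i=12 t=13 v=2: → [13,16),[12,15),[11,14); WM=10
i=13 t=14 v=6: → [14,17),[13,16),[12,15); WM=10
i=14 t=16 v=7: → [16,19),[15,18),[14,17); WM=14; [8,11) fires=9 [9,12) fires=6 [10,13) fires=6 [11,14) fires=6
i=15 t=14 v=1: → [14,17),[13,16),[12,15); WM=14
i=16 t=19 v=2: → [19,22),[18,21),[17,20); WM=14

14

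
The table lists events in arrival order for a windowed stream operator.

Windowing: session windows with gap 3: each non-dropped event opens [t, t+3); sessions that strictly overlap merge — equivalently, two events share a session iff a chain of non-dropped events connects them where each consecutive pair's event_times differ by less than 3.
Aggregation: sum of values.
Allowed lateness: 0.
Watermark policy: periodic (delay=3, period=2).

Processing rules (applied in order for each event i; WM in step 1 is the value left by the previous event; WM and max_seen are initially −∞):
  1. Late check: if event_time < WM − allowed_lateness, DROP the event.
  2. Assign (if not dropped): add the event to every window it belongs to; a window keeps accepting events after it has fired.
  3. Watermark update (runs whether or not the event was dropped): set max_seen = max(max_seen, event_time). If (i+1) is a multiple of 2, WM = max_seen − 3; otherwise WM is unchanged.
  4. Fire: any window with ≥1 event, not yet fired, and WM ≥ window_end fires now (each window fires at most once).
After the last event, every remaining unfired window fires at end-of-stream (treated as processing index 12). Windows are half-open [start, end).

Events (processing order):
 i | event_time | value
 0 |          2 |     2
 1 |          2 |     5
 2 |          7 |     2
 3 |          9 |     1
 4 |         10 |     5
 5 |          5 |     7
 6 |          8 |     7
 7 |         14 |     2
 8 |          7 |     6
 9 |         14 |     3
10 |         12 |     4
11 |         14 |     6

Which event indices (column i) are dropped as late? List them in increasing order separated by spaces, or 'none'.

i=0 t=2 v=2: → [2,5); WM=−∞
i=1 t=2 v=5: → [2,5); WM=-1
i=2 t=7 v=2: → [7,10); WM=-1
i=3 t=9 v=1: → [7,12); WM=6
i=4 t=10 v=5: → [7,13); WM=6
i=5 t=5 v=7: DROP (t<6-0); WM=7
i=6 t=8 v=7: → [7,13); WM=7
i=7 t=14 v=2: → [14,17); WM=11
i=8 t=7 v=6: DROP (t<11-0); WM=11
i=9 t=14 v=3: → [14,17); WM=11
i=10 t=12 v=4: → [7,17); WM=11
i=11 t=14 v=6: → [7,17); WM=11

5 8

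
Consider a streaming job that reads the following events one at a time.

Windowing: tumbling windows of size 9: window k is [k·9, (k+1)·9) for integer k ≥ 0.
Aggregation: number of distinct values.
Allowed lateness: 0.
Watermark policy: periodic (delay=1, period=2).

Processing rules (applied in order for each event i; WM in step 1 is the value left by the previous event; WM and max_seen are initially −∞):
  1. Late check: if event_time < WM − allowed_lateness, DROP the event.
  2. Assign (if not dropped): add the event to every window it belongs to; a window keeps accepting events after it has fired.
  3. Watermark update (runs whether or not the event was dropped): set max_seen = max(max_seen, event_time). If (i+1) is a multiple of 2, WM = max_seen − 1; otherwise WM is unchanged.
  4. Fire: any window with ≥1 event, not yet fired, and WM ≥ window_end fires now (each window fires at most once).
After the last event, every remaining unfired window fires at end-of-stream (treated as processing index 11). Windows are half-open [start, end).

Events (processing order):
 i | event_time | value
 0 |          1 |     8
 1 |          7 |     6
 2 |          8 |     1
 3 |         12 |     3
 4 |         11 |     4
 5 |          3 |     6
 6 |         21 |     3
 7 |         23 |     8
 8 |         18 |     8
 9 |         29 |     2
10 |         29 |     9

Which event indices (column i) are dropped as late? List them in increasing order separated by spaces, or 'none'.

i=0 t=1 v=8: → [0,9); WM=−∞
i=1 t=7 v=6: → [0,9); WM=6
i=2 t=8 v=1: → [0,9); WM=6
i=3 t=12 v=3: → [9,18); WM=11; [0,9) fires=3
i=4 t=11 v=4: → [9,18); WM=11
i=5 t=3 v=6: DROP (t<11-0); WM=11
i=6 t=21 v=3: → [18,27); WM=11
i=7 t=23 v=8: → [18,27); WM=22; [9,18) fires=2
i=8 t=18 v=8: DROP (t<22-0); WM=22
i=9 t=29 v=2: → [27,36); WM=28; [18,27) fires=2
i=10 t=29 v=9: → [27,36); WM=28

5 8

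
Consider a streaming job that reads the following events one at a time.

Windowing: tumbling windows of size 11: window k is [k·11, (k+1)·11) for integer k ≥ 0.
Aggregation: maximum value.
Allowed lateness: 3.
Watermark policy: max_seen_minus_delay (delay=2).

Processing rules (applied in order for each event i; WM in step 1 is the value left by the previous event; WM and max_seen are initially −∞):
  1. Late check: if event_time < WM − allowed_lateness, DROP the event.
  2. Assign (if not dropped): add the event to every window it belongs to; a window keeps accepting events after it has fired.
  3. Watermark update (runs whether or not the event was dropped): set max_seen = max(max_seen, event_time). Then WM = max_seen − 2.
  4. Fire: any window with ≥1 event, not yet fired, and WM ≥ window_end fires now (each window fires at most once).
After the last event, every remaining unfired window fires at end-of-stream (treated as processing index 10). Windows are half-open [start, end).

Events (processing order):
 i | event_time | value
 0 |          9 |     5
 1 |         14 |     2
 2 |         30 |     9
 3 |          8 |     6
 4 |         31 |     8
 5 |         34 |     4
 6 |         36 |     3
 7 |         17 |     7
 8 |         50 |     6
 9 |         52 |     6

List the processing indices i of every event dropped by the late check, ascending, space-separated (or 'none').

i=0 t=9 v=5: → [0,11); WM=7
i=1 t=14 v=2: → [11,22); WM=12; [0,11) fires=5
i=2 t=30 v=9: → [22,33); WM=28; [11,22) fires=2
i=3 t=8 v=6: DROP (t<28-3); WM=28
i=4 t=31 v=8: → [22,33); WM=29
i=5 t=34 v=4: → [33,44); WM=32
i=6 t=36 v=3: → [33,44); WM=34; [22,33) fires=9
i=7 t=17 v=7: DROP (t<34-3); WM=34
i=8 t=50 v=6: → [44,55); WM=48; [33,44) fires=4
i=9 t=52 v=6: → [44,55); WM=50

3 7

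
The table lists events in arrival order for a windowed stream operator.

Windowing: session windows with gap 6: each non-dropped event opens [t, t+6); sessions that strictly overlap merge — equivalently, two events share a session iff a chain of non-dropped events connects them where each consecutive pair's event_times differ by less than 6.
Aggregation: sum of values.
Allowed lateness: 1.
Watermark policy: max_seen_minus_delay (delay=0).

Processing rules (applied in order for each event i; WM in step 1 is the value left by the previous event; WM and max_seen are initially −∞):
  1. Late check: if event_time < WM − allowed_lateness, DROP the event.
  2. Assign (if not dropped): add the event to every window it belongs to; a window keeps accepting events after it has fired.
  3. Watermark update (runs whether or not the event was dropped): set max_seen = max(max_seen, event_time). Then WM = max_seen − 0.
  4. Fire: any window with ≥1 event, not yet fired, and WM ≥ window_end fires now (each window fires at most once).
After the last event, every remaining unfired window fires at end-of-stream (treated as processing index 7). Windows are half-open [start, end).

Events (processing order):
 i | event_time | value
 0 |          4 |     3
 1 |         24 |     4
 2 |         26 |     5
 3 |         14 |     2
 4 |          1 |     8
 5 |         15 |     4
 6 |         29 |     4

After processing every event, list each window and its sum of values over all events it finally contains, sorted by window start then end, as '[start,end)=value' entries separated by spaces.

i=0 t=4 v=3: → [4,10); WM=4
i=1 t=24 v=4: → [24,30); WM=24
i=2 t=26 v=5: → [24,32); WM=26
i=3 t=14 v=2: DROP (t<26-1); WM=26
i=4 t=1 v=8: DROP (t<26-1); WM=26
i=5 t=15 v=4: DROP (t<26-1); WM=26
i=6 t=29 v=4: → [24,35); WM=29

[4,10)=3 [24,35)=13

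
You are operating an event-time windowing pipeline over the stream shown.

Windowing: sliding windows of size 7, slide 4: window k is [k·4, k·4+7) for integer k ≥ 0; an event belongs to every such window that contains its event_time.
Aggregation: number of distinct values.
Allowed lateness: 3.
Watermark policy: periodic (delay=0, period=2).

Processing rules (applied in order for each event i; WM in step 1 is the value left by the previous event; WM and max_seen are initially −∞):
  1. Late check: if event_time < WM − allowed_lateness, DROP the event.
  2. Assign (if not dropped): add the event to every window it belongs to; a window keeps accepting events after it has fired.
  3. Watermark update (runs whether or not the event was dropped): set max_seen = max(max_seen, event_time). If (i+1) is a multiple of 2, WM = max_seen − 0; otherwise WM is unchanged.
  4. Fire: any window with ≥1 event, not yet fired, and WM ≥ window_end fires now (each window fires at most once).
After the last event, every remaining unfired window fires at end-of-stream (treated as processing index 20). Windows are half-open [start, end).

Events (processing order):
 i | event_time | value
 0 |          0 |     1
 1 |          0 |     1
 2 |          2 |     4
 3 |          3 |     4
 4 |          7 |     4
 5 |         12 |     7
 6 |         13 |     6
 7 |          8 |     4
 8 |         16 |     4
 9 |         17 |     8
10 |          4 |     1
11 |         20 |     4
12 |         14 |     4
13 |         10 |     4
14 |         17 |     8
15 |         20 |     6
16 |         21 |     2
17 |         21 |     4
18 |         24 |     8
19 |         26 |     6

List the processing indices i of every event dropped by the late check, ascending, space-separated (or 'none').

i=0 t=0 v=1: → [0,7); WM=−∞
i=1 t=0 v=1: → [0,7); WM=0
i=2 t=2 v=4: → [0,7); WM=0
i=3 t=3 v=4: → [0,7); WM=3
i=4 t=7 v=4: → [4,11); WM=3
i=5 t=12 v=7: → [12,19),[8,15); WM=12; [0,7) fires=2 [4,11) fires=1
i=6 t=13 v=6: → [12,19),[8,15); WM=12
i=7 t=8 v=4: DROP (t<12-3); WM=13
i=8 t=16 v=4: → [16,23),[12,19); WM=13
i=9 t=17 v=8: → [16,23),[12,19); WM=17; [8,15) fires=2
i=10 t=4 v=1: DROP (t<17-3); WM=17
i=11 t=20 v=4: → [20,27),[16,23); WM=20; [12,19) fires=4
i=12 t=14 v=4: DROP (t<20-3); WM=20
i=13 t=10 v=4: DROP (t<20-3); WM=20
i=14 t=17 v=8: → [16,23),[12,19); WM=20
i=15 t=20 v=6: → [20,27),[16,23); WM=20
i=16 t=21 v=2: → [20,27),[16,23); WM=20
i=17 t=21 v=4: → [20,27),[16,23); WM=21
i=18 t=24 v=8: → [24,31),[20,27); WM=21
i=19 t=26 v=6: → [24,31),[20,27); WM=26; [16,23) fires=4

7 10 12 13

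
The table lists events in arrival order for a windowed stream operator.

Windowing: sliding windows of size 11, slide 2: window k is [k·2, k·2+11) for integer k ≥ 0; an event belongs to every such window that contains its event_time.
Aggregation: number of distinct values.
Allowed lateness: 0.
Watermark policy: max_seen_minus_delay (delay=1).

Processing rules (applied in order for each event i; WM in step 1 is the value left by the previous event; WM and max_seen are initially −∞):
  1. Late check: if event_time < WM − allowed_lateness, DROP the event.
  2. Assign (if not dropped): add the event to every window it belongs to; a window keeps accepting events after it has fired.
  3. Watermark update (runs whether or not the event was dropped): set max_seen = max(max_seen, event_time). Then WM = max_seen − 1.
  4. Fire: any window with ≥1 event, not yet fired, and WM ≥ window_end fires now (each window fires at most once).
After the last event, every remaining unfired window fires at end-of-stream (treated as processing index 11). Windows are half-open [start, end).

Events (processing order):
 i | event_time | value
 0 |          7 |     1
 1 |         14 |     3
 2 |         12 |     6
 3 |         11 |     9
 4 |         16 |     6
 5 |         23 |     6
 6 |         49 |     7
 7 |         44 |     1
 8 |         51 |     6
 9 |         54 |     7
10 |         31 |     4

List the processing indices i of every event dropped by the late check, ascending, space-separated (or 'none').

i=0 t=7 v=1: → [6,17),[4,15),[2,13),[0,11); WM=6
i=1 t=14 v=3: → [14,25),[12,23),[10,21),[8,19),[6,17),[4,15); WM=13; [0,11) fires=1 [2,13) fires=1
i=2 t=12 v=6: DROP (t<13-0); WM=13
i=3 t=11 v=9: DROP (t<13-0); WM=13
i=4 t=16 v=6: → [16,27),[14,25),[12,23),[10,21),[8,19),[6,17); WM=15; [4,15) fires=2
i=5 t=23 v=6: → [22,33),[20,31),[18,29),[16,27),[14,25); WM=22; [6,17) fires=3 [8,19) fires=2 [10,21) fires=2
i=6 t=49 v=7: → [48,59),[46,57),[44,55),[42,53),[40,51); WM=48; [12,23) fires=2 [14,25) fires=2 [16,27) fires=1 [18,29) fires=1 [20,31) fires=1 [22,33) fires=1
i=7 t=44 v=1: DROP (t<48-0); WM=48
i=8 t=51 v=6: → [50,61),[48,59),[46,57),[44,55),[42,53); WM=50
i=9 t=54 v=7: → [54,65),[52,63),[50,61),[48,59),[46,57),[44,55); WM=53; [40,51) fires=1 [42,53) fires=2
i=10 t=31 v=4: DROP (t<53-0); WM=53

2 3 7 10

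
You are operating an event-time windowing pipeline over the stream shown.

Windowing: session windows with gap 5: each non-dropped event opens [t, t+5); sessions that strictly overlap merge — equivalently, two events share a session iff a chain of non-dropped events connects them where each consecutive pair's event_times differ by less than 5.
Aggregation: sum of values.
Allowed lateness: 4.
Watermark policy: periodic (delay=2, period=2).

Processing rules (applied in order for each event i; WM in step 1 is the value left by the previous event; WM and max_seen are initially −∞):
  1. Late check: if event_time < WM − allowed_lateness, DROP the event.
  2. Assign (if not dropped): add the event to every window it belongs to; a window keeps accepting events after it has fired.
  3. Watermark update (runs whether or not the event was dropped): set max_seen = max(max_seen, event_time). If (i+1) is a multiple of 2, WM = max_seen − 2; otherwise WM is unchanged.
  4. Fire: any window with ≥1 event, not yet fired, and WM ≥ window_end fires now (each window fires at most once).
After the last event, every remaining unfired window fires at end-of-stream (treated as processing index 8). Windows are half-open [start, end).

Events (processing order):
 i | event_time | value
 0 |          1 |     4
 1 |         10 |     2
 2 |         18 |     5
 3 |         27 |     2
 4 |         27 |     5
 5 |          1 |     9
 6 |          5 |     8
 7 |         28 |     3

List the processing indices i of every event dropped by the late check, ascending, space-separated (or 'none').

5 6

i=0 t=1 v=4: → [1,6); WM=−∞
i=1 t=10 v=2: → [10,15); WM=8
i=2 t=18 v=5: → [18,23); WM=8
i=3 t=27 v=2: → [27,32); WM=25
i=4 t=27 v=5: → [27,32); WM=25
i=5 t=1 v=9: DROP (t<25-4); WM=25
i=6 t=5 v=8: DROP (t<25-4); WM=25
i=7 t=28 v=3: → [27,33); WM=26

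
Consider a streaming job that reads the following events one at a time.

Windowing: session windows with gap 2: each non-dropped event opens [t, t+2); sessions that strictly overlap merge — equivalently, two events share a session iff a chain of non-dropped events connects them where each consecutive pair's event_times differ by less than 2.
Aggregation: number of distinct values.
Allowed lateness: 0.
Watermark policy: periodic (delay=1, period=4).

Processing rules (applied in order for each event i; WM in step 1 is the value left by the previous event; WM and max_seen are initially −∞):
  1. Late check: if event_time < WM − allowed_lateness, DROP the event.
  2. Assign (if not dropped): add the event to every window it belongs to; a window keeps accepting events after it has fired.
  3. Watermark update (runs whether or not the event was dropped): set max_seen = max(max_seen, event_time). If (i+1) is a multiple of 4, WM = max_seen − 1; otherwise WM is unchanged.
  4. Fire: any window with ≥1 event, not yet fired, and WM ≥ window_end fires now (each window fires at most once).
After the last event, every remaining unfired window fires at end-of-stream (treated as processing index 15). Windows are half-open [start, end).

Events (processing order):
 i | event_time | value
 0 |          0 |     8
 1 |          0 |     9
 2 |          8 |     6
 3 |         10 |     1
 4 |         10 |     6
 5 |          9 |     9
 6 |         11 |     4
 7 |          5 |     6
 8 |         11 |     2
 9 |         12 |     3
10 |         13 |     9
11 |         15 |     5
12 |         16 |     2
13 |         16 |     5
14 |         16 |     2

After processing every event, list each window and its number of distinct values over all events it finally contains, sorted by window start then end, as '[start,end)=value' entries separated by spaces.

i=0 t=0 v=8: → [0,2); WM=−∞
i=1 t=0 v=9: → [0,2); WM=−∞
i=2 t=8 v=6: → [8,10); WM=−∞
i=3 t=10 v=1: → [10,12); WM=9
i=4 t=10 v=6: → [10,12); WM=9
i=5 t=9 v=9: → [8,12); WM=9
i=6 t=11 v=4: → [8,13); WM=9
i=7 t=5 v=6: DROP (t<9-0); WM=10
i=8 t=11 v=2: → [8,13); WM=10
i=9 t=12 v=3: → [8,14); WM=10
i=10 t=13 v=9: → [8,15); WM=10
i=11 t=15 v=5: → [15,17); WM=14
i=12 t=16 v=2: → [15,18); WM=14
i=13 t=16 v=5: → [15,18); WM=14
i=14 t=16 v=2: → [15,18); WM=14

[0,2)=2 [8,15)=6 [15,18)=2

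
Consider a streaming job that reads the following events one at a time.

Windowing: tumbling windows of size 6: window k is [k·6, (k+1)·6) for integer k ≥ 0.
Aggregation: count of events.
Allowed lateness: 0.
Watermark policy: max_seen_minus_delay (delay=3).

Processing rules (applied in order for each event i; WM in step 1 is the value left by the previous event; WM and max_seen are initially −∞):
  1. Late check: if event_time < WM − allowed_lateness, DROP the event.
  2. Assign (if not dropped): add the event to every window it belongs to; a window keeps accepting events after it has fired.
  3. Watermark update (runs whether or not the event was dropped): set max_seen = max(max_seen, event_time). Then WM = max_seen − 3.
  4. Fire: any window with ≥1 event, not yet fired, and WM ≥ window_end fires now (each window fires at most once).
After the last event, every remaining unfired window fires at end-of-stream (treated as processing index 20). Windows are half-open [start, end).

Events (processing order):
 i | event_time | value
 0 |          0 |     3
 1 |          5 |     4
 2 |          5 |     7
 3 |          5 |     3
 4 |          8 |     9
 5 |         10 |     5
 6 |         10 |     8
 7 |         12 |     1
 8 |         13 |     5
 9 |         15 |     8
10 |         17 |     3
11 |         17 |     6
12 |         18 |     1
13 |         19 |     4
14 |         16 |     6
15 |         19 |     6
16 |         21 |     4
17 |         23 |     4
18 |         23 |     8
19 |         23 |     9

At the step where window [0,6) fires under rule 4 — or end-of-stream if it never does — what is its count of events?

4

i=0 t=0 v=3: → [0,6); WM=-3
i=1 t=5 v=4: → [0,6); WM=2
i=2 t=5 v=7: → [0,6); WM=2
i=3 t=5 v=3: → [0,6); WM=2
i=4 t=8 v=9: → [6,12); WM=5
i=5 t=10 v=5: → [6,12); WM=7; [0,6) fires=4
i=6 t=10 v=8: → [6,12); WM=7
i=7 t=12 v=1: → [12,18); WM=9
i=8 t=13 v=5: → [12,18); WM=10
i=9 t=15 v=8: → [12,18); WM=12; [6,12) fires=3
i=10 t=17 v=3: → [12,18); WM=14
i=11 t=17 v=6: → [12,18); WM=14
i=12 t=18 v=1: → [18,24); WM=15
i=13 t=19 v=4: → [18,24); WM=16
i=14 t=16 v=6: → [12,18); WM=16
i=15 t=19 v=6: → [18,24); WM=16
i=16 t=21 v=4: → [18,24); WM=18; [12,18) fires=6
i=17 t=23 v=4: → [18,24); WM=20
i=18 t=23 v=8: → [18,24); WM=20
i=19 t=23 v=9: → [18,24); WM=20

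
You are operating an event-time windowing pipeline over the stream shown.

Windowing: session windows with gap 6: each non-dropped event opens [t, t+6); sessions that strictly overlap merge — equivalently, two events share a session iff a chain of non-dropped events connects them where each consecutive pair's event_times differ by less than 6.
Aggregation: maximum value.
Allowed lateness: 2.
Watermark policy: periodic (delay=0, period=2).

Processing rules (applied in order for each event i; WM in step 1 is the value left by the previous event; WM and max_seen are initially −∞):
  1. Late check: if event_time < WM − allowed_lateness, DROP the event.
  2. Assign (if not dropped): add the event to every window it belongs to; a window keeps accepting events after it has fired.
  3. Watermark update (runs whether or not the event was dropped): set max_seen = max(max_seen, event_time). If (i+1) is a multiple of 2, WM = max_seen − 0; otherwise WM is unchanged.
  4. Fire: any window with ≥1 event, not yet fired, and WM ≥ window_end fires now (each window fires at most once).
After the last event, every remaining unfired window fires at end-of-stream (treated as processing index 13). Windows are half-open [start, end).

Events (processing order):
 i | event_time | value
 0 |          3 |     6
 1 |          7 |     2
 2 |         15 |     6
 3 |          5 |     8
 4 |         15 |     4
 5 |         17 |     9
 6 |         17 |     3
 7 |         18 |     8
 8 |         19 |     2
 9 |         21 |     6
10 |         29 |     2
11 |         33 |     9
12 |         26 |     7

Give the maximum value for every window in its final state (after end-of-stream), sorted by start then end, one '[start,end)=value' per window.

i=0 t=3 v=6: → [3,9); WM=−∞
i=1 t=7 v=2: → [3,13); WM=7
i=2 t=15 v=6: → [15,21); WM=7
i=3 t=5 v=8: → [3,13); WM=15
i=4 t=15 v=4: → [15,21); WM=15
i=5 t=17 v=9: → [15,23); WM=17
i=6 t=17 v=3: → [15,23); WM=17
i=7 t=18 v=8: → [15,24); WM=18
i=8 t=19 v=2: → [15,25); WM=18
i=9 t=21 v=6: → [15,27); WM=21
i=10 t=29 v=2: → [29,35); WM=21
i=11 t=33 v=9: → [29,39); WM=33
i=12 t=26 v=7: DROP (t<33-2); WM=33

[3,13)=8 [15,27)=9 [29,39)=9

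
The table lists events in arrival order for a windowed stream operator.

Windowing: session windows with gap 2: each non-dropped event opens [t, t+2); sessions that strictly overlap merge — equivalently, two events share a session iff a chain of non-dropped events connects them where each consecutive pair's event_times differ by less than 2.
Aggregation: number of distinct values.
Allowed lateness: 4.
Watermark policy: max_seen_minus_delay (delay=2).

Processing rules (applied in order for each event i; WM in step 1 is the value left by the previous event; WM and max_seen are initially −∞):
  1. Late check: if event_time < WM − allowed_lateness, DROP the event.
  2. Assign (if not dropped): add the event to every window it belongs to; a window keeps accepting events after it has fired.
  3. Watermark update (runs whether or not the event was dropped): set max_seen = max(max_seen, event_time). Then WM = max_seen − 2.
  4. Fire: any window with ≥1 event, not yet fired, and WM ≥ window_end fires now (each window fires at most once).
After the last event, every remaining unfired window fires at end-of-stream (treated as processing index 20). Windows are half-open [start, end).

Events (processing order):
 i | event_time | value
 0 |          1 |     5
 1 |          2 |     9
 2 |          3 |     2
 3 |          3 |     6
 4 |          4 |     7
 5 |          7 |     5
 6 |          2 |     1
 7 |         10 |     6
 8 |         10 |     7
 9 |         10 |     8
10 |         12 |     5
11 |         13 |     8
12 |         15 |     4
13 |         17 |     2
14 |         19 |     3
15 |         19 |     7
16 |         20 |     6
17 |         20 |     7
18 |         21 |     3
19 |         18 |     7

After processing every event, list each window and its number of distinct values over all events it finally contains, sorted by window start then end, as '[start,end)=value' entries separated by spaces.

[1,6)=6 [7,9)=1 [10,12)=3 [12,15)=2 [15,17)=1 [17,23)=4

i=0 t=1 v=5: → [1,3); WM=-1
i=1 t=2 v=9: → [1,4); WM=0
i=2 t=3 v=2: → [1,5); WM=1
i=3 t=3 v=6: → [1,5); WM=1
i=4 t=4 v=7: → [1,6); WM=2
i=5 t=7 v=5: → [7,9); WM=5
i=6 t=2 v=1: → [1,6); WM=5
i=7 t=10 v=6: → [10,12); WM=8
i=8 t=10 v=7: → [10,12); WM=8
i=9 t=10 v=8: → [10,12); WM=8
i=10 t=12 v=5: → [12,14); WM=10
i=11 t=13 v=8: → [12,15); WM=11
i=12 t=15 v=4: → [15,17); WM=13
i=13 t=17 v=2: → [17,19); WM=15
i=14 t=19 v=3: → [19,21); WM=17
i=15 t=19 v=7: → [19,21); WM=17
i=16 t=20 v=6: → [19,22); WM=18
i=17 t=20 v=7: → [19,22); WM=18
i=18 t=21 v=3: → [19,23); WM=19
i=19 t=18 v=7: → [17,23); WM=19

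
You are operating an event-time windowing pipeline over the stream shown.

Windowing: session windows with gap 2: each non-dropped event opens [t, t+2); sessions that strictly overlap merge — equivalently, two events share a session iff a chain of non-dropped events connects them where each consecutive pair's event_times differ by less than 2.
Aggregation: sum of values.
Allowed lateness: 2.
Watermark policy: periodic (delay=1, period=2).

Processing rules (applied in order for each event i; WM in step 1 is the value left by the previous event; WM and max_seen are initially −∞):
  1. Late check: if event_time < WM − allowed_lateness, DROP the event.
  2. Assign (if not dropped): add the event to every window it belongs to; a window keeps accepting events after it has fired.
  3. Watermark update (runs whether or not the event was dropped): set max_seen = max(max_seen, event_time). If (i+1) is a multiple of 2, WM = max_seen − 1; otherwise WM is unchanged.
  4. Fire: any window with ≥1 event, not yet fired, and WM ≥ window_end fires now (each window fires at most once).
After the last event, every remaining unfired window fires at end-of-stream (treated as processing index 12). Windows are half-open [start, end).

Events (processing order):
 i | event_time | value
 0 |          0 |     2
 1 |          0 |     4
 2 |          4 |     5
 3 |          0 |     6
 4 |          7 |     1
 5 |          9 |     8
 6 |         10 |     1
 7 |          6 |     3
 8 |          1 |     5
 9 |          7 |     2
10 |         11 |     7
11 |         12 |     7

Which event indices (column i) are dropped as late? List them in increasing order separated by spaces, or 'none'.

8

i=0 t=0 v=2: → [0,2); WM=−∞
i=1 t=0 v=4: → [0,2); WM=-1
i=2 t=4 v=5: → [4,6); WM=-1
i=3 t=0 v=6: → [0,2); WM=3
i=4 t=7 v=1: → [7,9); WM=3
i=5 t=9 v=8: → [9,11); WM=8
i=6 t=10 v=1: → [9,12); WM=8
i=7 t=6 v=3: → [6,9); WM=9
i=8 t=1 v=5: DROP (t<9-2); WM=9
i=9 t=7 v=2: → [6,9); WM=9
i=10 t=11 v=7: → [9,13); WM=9
i=11 t=12 v=7: → [9,14); WM=11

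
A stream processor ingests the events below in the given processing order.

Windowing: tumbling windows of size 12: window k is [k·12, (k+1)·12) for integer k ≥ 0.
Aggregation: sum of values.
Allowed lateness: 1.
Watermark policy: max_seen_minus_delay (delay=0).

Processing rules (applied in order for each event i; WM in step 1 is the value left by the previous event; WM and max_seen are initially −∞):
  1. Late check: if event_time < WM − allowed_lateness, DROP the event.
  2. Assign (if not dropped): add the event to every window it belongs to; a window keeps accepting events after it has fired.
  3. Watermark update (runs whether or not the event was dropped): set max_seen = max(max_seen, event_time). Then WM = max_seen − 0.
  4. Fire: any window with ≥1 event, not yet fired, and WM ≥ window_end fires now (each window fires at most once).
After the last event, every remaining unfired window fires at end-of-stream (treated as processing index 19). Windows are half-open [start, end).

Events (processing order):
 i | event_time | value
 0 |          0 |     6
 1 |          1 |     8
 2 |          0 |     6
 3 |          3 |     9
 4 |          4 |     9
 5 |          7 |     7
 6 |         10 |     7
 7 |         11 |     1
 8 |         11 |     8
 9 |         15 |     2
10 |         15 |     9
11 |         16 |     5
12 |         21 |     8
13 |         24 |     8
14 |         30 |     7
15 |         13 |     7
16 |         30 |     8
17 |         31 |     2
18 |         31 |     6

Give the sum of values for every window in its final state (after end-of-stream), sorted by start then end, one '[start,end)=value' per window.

i=0 t=0 v=6: → [0,12); WM=0
i=1 t=1 v=8: → [0,12); WM=1
i=2 t=0 v=6: → [0,12); WM=1
i=3 t=3 v=9: → [0,12); WM=3
i=4 t=4 v=9: → [0,12); WM=4
i=5 t=7 v=7: → [0,12); WM=7
i=6 t=10 v=7: → [0,12); WM=10
i=7 t=11 v=1: → [0,12); WM=11
i=8 t=11 v=8: → [0,12); WM=11
i=9 t=15 v=2: → [12,24); WM=15; [0,12) fires=61
i=10 t=15 v=9: → [12,24); WM=15
i=11 t=16 v=5: → [12,24); WM=16
i=12 t=21 v=8: → [12,24); WM=21
i=13 t=24 v=8: → [24,36); WM=24; [12,24) fires=24
i=14 t=30 v=7: → [24,36); WM=30
i=15 t=13 v=7: DROP (t<30-1); WM=30
i=16 t=30 v=8: → [24,36); WM=30
i=17 t=31 v=2: → [24,36); WM=31
i=18 t=31 v=6: → [24,36); WM=31

[0,12)=61 [12,24)=24 [24,36)=31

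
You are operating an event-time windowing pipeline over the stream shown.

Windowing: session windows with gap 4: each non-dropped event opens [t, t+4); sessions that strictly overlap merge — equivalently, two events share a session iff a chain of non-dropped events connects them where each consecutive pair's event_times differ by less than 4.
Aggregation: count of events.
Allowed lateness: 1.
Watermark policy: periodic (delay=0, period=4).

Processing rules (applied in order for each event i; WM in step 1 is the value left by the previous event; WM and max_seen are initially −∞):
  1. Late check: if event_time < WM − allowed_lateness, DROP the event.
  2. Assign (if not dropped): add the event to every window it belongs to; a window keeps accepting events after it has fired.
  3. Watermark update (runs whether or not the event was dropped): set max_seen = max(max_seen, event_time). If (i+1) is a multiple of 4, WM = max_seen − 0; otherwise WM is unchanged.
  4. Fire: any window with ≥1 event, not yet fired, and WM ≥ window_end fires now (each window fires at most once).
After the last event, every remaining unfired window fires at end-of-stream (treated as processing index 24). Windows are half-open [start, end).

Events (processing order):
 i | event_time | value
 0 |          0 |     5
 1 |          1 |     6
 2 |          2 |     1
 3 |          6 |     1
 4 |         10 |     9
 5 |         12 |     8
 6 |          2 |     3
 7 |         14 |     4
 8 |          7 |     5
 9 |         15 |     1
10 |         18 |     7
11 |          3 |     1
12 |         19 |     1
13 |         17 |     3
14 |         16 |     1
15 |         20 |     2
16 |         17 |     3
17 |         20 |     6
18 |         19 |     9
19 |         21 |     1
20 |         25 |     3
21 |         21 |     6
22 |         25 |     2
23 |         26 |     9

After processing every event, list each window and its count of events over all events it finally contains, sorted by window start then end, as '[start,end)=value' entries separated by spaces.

i=0 t=0 v=5: → [0,4); WM=−∞
i=1 t=1 v=6: → [0,5); WM=−∞
i=2 t=2 v=1: → [0,6); WM=−∞
i=3 t=6 v=1: → [6,10); WM=6
i=4 t=10 v=9: → [10,14); WM=6
i=5 t=12 v=8: → [10,16); WM=6
i=6 t=2 v=3: DROP (t<6-1); WM=6
i=7 t=14 v=4: → [10,18); WM=14
i=8 t=7 v=5: DROP (t<14-1); WM=14
i=9 t=15 v=1: → [10,19); WM=14
i=10 t=18 v=7: → [10,22); WM=14
i=11 t=3 v=1: DROP (t<14-1); WM=18
i=12 t=19 v=1: → [10,23); WM=18
i=13 t=17 v=3: → [10,23); WM=18
i=14 t=16 v=1: DROP (t<18-1); WM=18
i=15 t=20 v=2: → [10,24); WM=20
i=16 t=17 v=3: DROP (t<20-1); WM=20
i=17 t=20 v=6: → [10,24); WM=20
i=18 t=19 v=9: → [10,24); WM=20
i=19 t=21 v=1: → [10,25); WM=21
i=20 t=25 v=3: → [25,29); WM=21
i=21 t=21 v=6: → [10,25); WM=21
i=22 t=25 v=2: → [25,29); WM=21
i=23 t=26 v=9: → [25,30); WM=26

[0,6)=3 [6,10)=1 [10,25)=12 [25,30)=3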